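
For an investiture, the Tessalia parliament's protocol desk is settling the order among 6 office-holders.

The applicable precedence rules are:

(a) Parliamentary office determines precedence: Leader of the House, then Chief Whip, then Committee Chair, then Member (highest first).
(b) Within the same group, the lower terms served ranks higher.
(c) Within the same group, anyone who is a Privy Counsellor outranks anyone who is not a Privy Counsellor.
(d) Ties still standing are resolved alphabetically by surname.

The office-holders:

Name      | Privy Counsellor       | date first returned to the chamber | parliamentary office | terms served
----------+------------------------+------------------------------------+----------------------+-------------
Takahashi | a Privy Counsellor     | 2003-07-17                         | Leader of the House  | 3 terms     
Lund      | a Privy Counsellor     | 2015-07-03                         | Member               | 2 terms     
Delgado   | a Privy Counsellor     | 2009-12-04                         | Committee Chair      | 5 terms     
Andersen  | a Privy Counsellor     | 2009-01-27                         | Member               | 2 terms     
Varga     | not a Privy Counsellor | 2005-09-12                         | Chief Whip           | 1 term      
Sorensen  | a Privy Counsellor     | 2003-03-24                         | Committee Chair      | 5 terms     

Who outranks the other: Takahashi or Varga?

Takahashi

By parliamentary office: Takahashi (Leader of the House); then Varga (Chief Whip); then Delgado and Sorensen (Committee Chair); then Andersen and Lund (Member).
Delgado and Sorensen both have terms served 5 terms, so the next rule applies.
Delgado and Sorensen are each a Privy Counsellor, so the next rule applies.
Among Delgado and Sorensen, alphabetically by surname: Delgado before Sorensen.
Andersen and Lund both have terms served 2 terms, so the next rule applies.
Andersen and Lund are each a Privy Counsellor, so the next rule applies.
Among Andersen and Lund, alphabetically by surname: Andersen before Lund.
So Takahashi takes precedence.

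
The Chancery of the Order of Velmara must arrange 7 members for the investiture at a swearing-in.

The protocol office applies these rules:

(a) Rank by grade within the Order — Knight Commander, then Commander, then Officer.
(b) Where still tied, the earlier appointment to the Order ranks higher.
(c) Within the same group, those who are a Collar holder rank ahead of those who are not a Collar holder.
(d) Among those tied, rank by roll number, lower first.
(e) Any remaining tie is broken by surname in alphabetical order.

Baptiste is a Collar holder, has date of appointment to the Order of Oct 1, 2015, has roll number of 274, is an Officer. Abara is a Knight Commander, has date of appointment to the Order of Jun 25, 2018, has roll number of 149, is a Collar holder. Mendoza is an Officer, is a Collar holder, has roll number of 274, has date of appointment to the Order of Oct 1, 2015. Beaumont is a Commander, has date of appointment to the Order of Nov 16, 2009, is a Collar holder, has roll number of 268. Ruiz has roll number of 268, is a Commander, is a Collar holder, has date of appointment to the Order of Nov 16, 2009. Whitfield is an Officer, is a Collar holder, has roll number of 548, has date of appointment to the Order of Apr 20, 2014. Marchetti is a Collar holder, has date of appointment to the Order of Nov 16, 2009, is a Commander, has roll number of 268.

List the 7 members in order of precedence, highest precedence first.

Abara, Beaumont, Marchetti, Ruiz, Whitfield, Baptiste, Mendoza

By grade within the Order: Abara (Knight Commander); then Beaumont, Marchetti and Ruiz (Commander); then Whitfield, Baptiste and Mendoza (Officer).
Beaumont, Marchetti and Ruiz all have date of appointment to the Order Nov 16, 2009, so the next rule applies.
Beaumont, Marchetti and Ruiz are each a Collar holder, so the next rule applies.
Beaumont, Marchetti and Ruiz all have roll number 268, so the next rule applies.
Among Beaumont, Marchetti and Ruiz, alphabetically by surname: Beaumont before Marchetti before Ruiz.
Among Whitfield, Baptiste and Mendoza, by date of appointment to the Order (earlier first): Whitfield (Apr 20, 2014) before Baptiste and Mendoza (Oct 1, 2015).
Baptiste and Mendoza are each a Collar holder, so the next rule applies.
Baptiste and Mendoza both have roll number 274, so the next rule applies.
Among Baptiste and Mendoza, alphabetically by surname: Baptiste before Mendoza.
Full order: Abara, Beaumont, Marchetti, Ruiz, Whitfield, Baptiste, Mendoza.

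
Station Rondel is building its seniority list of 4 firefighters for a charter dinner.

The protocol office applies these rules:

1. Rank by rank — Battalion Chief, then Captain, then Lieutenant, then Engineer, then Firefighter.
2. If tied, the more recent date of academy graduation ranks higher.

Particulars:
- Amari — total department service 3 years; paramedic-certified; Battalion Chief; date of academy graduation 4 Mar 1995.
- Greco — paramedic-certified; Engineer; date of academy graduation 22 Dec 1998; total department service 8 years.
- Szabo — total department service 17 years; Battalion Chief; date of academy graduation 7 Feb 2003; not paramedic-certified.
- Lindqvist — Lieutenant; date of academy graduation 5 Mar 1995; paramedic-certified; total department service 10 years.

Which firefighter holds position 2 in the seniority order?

Amari

By rank: Szabo and Amari (Battalion Chief); then Lindqvist (Lieutenant); then Greco (Engineer).
Among Szabo and Amari, by date of academy graduation (later first): Szabo (7 Feb 2003) before Amari (4 Mar 1995).
Order: Szabo, Amari, Lindqvist, Greco.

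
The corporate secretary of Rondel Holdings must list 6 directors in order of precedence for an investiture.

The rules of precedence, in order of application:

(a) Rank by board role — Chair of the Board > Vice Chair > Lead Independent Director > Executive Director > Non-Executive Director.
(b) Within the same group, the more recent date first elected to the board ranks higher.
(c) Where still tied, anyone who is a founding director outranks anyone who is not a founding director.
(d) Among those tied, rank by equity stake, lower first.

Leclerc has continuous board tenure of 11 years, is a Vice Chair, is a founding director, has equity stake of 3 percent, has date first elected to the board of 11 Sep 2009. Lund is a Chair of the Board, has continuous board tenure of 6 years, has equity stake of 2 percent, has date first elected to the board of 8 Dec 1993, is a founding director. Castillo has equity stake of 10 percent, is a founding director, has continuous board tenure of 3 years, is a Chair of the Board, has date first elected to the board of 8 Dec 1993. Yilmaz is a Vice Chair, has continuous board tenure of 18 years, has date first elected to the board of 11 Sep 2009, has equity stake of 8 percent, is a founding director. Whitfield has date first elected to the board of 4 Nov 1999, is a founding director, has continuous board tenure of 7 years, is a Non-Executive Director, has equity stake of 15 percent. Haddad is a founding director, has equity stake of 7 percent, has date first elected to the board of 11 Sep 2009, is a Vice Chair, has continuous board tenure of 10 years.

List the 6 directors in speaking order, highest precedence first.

By board role: Lund and Castillo (Chair of the Board); then Leclerc, Haddad and Yilmaz (Vice Chair); then Whitfield (Non-Executive Director).
Lund and Castillo both have date first elected to the board 8 Dec 1993, so the next rule applies.
Lund and Castillo are each a founding director, so the next rule applies.
Among Lund and Castillo, by equity stake (lower first): Lund (2 percent) before Castillo (10 percent).
Leclerc, Haddad and Yilmaz all have date first elected to the board 11 Sep 2009, so the next rule applies.
Leclerc, Haddad and Yilmaz are each a founding director, so the next rule applies.
Among Leclerc, Haddad and Yilmaz, by equity stake (lower first): Leclerc (3 percent) before Haddad (7 percent) before Yilmaz (8 percent).
Full order: Lund, Castillo, Leclerc, Haddad, Yilmaz, Whitfield.

Lund, Castillo, Leclerc, Haddad, Yilmaz, Whitfield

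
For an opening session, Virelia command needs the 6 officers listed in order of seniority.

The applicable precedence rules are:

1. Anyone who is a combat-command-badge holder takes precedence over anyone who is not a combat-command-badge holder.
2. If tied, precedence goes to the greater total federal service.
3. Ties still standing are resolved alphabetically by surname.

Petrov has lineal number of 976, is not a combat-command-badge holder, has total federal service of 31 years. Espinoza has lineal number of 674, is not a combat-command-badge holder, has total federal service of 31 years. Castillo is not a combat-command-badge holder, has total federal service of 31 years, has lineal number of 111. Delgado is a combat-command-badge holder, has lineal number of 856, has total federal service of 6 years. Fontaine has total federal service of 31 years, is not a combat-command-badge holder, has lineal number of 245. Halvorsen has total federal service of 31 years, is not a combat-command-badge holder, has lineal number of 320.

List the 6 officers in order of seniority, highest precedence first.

Delgado, Castillo, Espinoza, Fontaine, Halvorsen, Petrov

By the first rule: Delgado (a combat-command-badge holder); then Castillo, Espinoza, Fontaine, Halvorsen and Petrov (each not a combat-command-badge holder).
Castillo, Espinoza, Fontaine, Halvorsen and Petrov all have total federal service 31 years, so the next rule applies.
Among Castillo, Espinoza, Fontaine, Halvorsen and Petrov, alphabetically by surname: Castillo before Espinoza before Fontaine before Halvorsen before Petrov.
Full order: Delgado, Castillo, Espinoza, Fontaine, Halvorsen, Petrov.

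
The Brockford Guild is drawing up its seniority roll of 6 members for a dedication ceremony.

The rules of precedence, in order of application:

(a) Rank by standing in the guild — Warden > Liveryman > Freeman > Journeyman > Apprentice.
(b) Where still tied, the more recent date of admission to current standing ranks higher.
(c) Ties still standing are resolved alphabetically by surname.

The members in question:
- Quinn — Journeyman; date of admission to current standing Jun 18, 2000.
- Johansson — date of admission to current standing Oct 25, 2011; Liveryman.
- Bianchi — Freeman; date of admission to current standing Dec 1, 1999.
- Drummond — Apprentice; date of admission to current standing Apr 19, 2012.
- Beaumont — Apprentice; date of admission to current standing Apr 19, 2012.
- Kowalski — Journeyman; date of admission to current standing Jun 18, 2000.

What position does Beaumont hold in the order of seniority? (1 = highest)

5

By standing in the guild: Johansson (Liveryman); then Bianchi (Freeman); then Kowalski and Quinn (Journeyman); then Beaumont and Drummond (Apprentice).
Kowalski and Quinn both have date of admission to current standing Jun 18, 2000, so the next rule applies.
Among Kowalski and Quinn, alphabetically by surname: Kowalski before Quinn.
Beaumont and Drummond both have date of admission to current standing Apr 19, 2012, so the next rule applies.
Among Beaumont and Drummond, alphabetically by surname: Beaumont before Drummond.
Order: Johansson, Bianchi, Kowalski, Quinn, Beaumont, Drummond. So position 5.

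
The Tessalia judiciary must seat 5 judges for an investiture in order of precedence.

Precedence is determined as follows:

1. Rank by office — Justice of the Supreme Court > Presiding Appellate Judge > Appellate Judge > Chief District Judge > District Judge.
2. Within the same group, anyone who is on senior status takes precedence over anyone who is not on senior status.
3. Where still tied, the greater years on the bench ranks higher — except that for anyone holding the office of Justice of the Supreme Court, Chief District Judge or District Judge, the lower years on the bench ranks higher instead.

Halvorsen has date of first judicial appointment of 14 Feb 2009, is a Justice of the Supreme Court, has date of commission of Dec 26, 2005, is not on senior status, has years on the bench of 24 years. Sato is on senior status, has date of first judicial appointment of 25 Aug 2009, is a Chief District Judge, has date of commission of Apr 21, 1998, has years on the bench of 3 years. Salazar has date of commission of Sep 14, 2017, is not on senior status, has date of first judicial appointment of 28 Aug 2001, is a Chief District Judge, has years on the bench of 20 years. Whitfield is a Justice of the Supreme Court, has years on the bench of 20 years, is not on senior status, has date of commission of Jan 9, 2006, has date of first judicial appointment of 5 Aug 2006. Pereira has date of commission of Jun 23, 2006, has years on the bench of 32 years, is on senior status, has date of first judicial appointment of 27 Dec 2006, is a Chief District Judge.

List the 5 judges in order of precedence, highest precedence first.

Whitfield, Halvorsen, Sato, Pereira, Salazar

By office: Whitfield and Halvorsen (Justice of the Supreme Court); then Sato, Pereira and Salazar (Chief District Judge).
Whitfield and Halvorsen are each not on senior status, so the next rule applies.
Among Whitfield and Halvorsen, by years on the bench (lower first) (reversed rule for this group): Whitfield (20 years) before Halvorsen (24 years).
Among Sato, Pereira and Salazar, on senior status before not on senior status: Sato and Pereira (on senior status) before Salazar (not on senior status).
Among Sato and Pereira, by years on the bench (lower first) (reversed rule for this group): Sato (3 years) before Pereira (32 years).
Full order: Whitfield, Halvorsen, Sato, Pereira, Salazar.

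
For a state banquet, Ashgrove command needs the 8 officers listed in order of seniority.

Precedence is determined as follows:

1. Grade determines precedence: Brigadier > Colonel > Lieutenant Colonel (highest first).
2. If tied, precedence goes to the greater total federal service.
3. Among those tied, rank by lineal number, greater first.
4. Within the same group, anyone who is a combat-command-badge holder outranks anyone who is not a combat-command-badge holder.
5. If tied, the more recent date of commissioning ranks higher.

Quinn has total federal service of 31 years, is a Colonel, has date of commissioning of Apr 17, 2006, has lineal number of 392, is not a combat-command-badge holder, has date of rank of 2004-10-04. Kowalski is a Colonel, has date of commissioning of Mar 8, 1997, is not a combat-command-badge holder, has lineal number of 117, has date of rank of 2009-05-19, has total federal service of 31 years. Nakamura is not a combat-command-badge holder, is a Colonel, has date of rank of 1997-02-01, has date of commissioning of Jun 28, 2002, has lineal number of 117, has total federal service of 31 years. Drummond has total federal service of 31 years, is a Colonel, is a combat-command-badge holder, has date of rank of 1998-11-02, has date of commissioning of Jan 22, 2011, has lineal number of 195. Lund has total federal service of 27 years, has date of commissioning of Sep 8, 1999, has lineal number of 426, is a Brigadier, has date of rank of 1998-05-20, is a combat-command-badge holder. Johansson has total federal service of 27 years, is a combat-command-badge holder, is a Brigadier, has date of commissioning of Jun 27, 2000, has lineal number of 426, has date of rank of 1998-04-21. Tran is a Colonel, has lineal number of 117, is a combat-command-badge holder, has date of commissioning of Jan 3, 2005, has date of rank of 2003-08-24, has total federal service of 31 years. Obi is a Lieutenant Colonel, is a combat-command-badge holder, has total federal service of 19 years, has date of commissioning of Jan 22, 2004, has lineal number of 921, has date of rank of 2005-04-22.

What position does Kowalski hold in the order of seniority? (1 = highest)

By grade: Johansson and Lund (Brigadier); then Quinn, Drummond, Tran, Nakamura and Kowalski (Colonel); then Obi (Lieutenant Colonel).
Johansson and Lund both have total federal service 27 years, so the next rule applies.
Johansson and Lund both have lineal number 426, so the next rule applies.
Johansson and Lund are each a combat-command-badge holder, so the next rule applies.
Among Johansson and Lund, by date of commissioning (later first): Johansson (Jun 27, 2000) before Lund (Sep 8, 1999).
Quinn, Drummond, Tran, Nakamura and Kowalski all have total federal service 31 years, so the next rule applies.
Among Quinn, Drummond, Tran, Nakamura and Kowalski, by lineal number (higher first): Quinn (392) before Drummond (195) before Tran, Nakamura and Kowalski (117).
Among Tran, Nakamura and Kowalski, a combat-command-badge holder before not a combat-command-badge holder: Tran (a combat-command-badge holder) before Nakamura and Kowalski (not a combat-command-badge holder).
Among Nakamura and Kowalski, by date of commissioning (later first): Nakamura (Jun 28, 2002) before Kowalski (Mar 8, 1997).
Order: Johansson, Lund, Quinn, Drummond, Tran, Nakamura, Kowalski, Obi. So position 7.

7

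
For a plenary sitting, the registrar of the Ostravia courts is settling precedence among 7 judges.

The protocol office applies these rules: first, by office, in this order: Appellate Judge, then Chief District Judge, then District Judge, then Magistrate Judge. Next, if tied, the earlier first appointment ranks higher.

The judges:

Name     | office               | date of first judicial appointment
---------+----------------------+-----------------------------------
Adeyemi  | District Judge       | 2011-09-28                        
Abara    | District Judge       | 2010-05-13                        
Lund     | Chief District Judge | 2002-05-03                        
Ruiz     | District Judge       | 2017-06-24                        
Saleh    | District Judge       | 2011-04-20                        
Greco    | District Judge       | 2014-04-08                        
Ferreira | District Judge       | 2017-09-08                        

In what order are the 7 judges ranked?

Lund, Abara, Saleh, Adeyemi, Greco, Ruiz, Ferreira

By office: Lund (Chief District Judge); then Abara, Saleh, Adeyemi, Greco, Ruiz and Ferreira (District Judge).
Among Abara, Saleh, Adeyemi, Greco, Ruiz and Ferreira, by date of first judicial appointment (earlier first): Abara (2010-05-13) before Saleh (2011-04-20) before Adeyemi (2011-09-28) before Greco (2014-04-08) before Ruiz (2017-06-24) before Ferreira (2017-09-08).
Full order: Lund, Abara, Saleh, Adeyemi, Greco, Ruiz, Ferreira.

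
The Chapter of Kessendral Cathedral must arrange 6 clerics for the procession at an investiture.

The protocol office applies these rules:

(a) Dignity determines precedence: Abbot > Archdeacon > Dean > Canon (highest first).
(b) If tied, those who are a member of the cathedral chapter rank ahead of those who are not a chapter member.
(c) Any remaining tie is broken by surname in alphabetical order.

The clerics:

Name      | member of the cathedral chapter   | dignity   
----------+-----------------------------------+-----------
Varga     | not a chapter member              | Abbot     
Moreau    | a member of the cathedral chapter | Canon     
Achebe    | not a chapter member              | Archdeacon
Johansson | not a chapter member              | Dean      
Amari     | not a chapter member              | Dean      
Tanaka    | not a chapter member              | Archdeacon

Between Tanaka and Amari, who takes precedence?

By dignity: Varga (Abbot); then Achebe and Tanaka (Archdeacon); then Amari and Johansson (Dean); then Moreau (Canon).
Achebe and Tanaka are each not a chapter member, so the next rule applies.
Among Achebe and Tanaka, alphabetically by surname: Achebe before Tanaka.
Amari and Johansson are each not a chapter member, so the next rule applies.
Among Amari and Johansson, alphabetically by surname: Amari before Johansson.
So Tanaka takes precedence.

Tanaka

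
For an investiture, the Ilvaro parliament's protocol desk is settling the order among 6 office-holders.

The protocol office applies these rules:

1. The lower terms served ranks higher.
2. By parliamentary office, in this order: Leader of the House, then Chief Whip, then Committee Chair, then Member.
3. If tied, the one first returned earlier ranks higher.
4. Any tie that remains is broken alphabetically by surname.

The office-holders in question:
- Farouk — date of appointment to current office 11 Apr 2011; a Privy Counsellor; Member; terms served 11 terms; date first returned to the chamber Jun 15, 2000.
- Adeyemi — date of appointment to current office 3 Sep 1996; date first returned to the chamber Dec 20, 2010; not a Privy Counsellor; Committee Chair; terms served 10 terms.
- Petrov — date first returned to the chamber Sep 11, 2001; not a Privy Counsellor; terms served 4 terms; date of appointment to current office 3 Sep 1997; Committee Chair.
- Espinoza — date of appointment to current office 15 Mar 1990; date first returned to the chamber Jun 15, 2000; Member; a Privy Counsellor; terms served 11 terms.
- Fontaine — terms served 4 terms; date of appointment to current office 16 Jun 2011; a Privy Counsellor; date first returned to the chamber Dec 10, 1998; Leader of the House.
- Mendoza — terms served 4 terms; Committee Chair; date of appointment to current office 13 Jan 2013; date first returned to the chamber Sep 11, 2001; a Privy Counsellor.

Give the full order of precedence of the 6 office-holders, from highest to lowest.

Fontaine, Mendoza, Petrov, Adeyemi, Espinoza, Farouk

By terms served (lower first): Fontaine, Mendoza and Petrov (each 4 terms); then Adeyemi (10 terms); then Espinoza and Farouk (both 11 terms).
Among Fontaine, Mendoza and Petrov, by parliamentary office: Fontaine (Leader of the House) before Mendoza and Petrov (Committee Chair).
Mendoza and Petrov both have date first returned to the chamber Sep 11, 2001, so the next rule applies.
Among Mendoza and Petrov, alphabetically by surname: Mendoza before Petrov.
Espinoza and Farouk are each Member, so the next rule applies.
Espinoza and Farouk both have date first returned to the chamber Jun 15, 2000, so the next rule applies.
Among Espinoza and Farouk, alphabetically by surname: Espinoza before Farouk.
Full order: Fontaine, Mendoza, Petrov, Adeyemi, Espinoza, Farouk.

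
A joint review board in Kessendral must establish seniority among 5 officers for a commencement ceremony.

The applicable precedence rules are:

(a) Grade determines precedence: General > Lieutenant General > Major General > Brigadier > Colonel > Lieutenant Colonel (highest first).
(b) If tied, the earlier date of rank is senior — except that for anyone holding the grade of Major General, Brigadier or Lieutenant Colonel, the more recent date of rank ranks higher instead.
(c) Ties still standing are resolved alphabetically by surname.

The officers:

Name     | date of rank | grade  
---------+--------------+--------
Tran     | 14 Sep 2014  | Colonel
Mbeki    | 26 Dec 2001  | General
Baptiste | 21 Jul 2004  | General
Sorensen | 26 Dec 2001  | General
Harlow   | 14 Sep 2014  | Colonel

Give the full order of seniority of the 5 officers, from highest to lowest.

By grade: Mbeki, Sorensen and Baptiste (General); then Harlow and Tran (Colonel).
Among Mbeki, Sorensen and Baptiste, by date of rank (earlier first): Mbeki and Sorensen (26 Dec 2001) before Baptiste (21 Jul 2004).
Among Mbeki and Sorensen, alphabetically by surname: Mbeki before Sorensen.
Harlow and Tran both have date of rank 14 Sep 2014, so the next rule applies.
Among Harlow and Tran, alphabetically by surname: Harlow before Tran.
Full order: Mbeki, Sorensen, Baptiste, Harlow, Tran.

Mbeki, Sorensen, Baptiste, Harlow, Tran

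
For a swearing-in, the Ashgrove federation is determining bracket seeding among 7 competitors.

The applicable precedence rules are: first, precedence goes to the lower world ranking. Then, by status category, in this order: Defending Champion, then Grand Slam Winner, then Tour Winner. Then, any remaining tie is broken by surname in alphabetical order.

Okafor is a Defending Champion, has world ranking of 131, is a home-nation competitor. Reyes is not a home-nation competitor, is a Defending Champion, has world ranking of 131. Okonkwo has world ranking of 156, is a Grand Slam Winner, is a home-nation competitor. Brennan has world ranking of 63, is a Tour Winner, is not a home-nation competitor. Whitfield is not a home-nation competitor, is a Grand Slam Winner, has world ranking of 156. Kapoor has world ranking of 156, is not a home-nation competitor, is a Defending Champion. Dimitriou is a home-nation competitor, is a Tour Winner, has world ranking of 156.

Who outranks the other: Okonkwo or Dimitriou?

By world ranking (lower first): Brennan (63); then Okafor and Reyes (both 131); then Kapoor, Okonkwo, Whitfield and Dimitriou (each 156).
Okafor and Reyes are each Defending Champion, so the next rule applies.
Among Okafor and Reyes, alphabetically by surname: Okafor before Reyes.
Among Kapoor, Okonkwo, Whitfield and Dimitriou, by status category: Kapoor (Defending Champion) before Okonkwo and Whitfield (Grand Slam Winner) before Dimitriou (Tour Winner).
Among Okonkwo and Whitfield, alphabetically by surname: Okonkwo before Whitfield.
So Okonkwo takes precedence.

Okonkwo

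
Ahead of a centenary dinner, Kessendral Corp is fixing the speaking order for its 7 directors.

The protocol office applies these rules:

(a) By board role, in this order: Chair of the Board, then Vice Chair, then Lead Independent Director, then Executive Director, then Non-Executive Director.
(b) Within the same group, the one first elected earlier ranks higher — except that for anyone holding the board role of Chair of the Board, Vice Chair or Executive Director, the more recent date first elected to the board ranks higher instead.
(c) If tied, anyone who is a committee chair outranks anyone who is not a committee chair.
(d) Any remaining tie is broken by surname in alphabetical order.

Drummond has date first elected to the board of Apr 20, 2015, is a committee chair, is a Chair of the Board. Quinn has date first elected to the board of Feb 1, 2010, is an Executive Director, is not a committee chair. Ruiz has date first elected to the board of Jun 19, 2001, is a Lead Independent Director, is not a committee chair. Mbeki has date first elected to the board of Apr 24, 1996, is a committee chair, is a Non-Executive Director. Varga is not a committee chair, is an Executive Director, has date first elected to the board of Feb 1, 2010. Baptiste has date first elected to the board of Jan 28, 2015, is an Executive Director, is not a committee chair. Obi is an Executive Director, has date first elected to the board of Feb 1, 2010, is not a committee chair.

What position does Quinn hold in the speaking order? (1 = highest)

By board role: Drummond (Chair of the Board); then Ruiz (Lead Independent Director); then Baptiste, Obi, Quinn and Varga (Executive Director); then Mbeki (Non-Executive Director).
Among Baptiste, Obi, Quinn and Varga, by date first elected to the board (later first) (reversed rule for this group): Baptiste (Jan 28, 2015) before Obi, Quinn and Varga (Feb 1, 2010).
Obi, Quinn and Varga are each not a committee chair, so the next rule applies.
Among Obi, Quinn and Varga, alphabetically by surname: Obi before Quinn before Varga.
Order: Drummond, Ruiz, Baptiste, Obi, Quinn, Varga, Mbeki. So position 5.

5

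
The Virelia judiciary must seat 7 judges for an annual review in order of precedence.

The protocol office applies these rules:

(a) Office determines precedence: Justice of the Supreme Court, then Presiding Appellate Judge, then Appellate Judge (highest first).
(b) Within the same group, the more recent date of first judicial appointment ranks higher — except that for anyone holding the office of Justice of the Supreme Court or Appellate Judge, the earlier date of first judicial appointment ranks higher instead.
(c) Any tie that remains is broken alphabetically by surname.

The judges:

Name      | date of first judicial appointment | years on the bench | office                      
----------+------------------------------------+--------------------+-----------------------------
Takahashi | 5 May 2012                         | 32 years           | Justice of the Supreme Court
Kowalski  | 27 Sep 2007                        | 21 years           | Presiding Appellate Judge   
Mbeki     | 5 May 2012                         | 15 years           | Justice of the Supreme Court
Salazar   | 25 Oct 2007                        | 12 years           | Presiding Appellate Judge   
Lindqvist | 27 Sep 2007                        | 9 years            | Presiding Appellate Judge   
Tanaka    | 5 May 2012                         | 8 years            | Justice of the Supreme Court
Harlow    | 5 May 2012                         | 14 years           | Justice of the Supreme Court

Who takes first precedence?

By office: Harlow, Mbeki, Takahashi and Tanaka (Justice of the Supreme Court); then Salazar, Kowalski and Lindqvist (Presiding Appellate Judge).
Harlow, Mbeki, Takahashi and Tanaka all have date of first judicial appointment 5 May 2012, so the next rule applies.
Among Harlow, Mbeki, Takahashi and Tanaka, alphabetically by surname: Harlow before Mbeki before Takahashi before Tanaka.
Among Salazar, Kowalski and Lindqvist, by date of first judicial appointment (later first): Salazar (25 Oct 2007) before Kowalski and Lindqvist (27 Sep 2007).
Among Kowalski and Lindqvist, alphabetically by surname: Kowalski before Lindqvist.
Order: Harlow, Mbeki, Takahashi, Tanaka, Salazar, Kowalski, Lindqvist.

Harlow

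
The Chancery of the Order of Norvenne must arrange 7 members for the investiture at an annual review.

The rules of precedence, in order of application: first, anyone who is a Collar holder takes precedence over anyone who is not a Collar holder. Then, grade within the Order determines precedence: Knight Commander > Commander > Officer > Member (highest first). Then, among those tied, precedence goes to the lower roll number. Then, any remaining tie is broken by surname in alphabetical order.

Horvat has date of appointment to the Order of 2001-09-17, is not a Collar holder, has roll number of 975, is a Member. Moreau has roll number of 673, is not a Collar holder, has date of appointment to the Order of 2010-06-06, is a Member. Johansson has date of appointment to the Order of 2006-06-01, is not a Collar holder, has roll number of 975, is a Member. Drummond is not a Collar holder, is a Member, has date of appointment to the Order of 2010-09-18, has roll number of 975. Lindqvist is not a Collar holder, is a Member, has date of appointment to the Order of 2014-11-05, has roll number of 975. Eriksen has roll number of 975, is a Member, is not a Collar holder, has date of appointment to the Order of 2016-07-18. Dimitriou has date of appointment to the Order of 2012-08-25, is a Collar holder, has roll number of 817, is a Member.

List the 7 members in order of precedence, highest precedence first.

By the first rule: Dimitriou (a Collar holder); then Moreau, Drummond, Eriksen, Horvat, Johansson and Lindqvist (each not a Collar holder).
Moreau, Drummond, Eriksen, Horvat, Johansson and Lindqvist are each Member, so the next rule applies.
Among Moreau, Drummond, Eriksen, Horvat, Johansson and Lindqvist, by roll number (lower first): Moreau (673) before Drummond, Eriksen, Horvat, Johansson and Lindqvist (975).
Among Drummond, Eriksen, Horvat, Johansson and Lindqvist, alphabetically by surname: Drummond before Eriksen before Horvat before Johansson before Lindqvist.
Full order: Dimitriou, Moreau, Drummond, Eriksen, Horvat, Johansson, Lindqvist.

Dimitriou, Moreau, Drummond, Eriksen, Horvat, Johansson, Lindqvist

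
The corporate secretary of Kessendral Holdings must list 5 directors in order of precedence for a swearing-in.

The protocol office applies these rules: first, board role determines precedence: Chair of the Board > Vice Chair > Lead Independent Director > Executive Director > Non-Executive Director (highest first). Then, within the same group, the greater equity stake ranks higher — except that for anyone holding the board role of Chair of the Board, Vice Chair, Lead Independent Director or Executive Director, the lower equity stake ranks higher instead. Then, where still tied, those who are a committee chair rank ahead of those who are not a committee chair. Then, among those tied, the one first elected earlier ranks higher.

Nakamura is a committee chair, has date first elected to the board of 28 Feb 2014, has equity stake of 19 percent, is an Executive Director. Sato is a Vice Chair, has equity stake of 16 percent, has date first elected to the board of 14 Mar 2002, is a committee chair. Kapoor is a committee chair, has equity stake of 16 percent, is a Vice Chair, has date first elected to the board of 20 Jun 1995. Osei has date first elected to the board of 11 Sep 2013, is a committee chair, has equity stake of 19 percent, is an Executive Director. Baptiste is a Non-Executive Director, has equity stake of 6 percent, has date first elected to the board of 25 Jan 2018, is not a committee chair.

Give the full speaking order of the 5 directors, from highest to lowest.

By board role: Kapoor and Sato (Vice Chair); then Osei and Nakamura (Executive Director); then Baptiste (Non-Executive Director).
Kapoor and Sato both have equity stake 16 percent, so the next rule applies.
Kapoor and Sato are each a committee chair, so the next rule applies.
Among Kapoor and Sato, by date first elected to the board (earlier first): Kapoor (20 Jun 1995) before Sato (14 Mar 2002).
Osei and Nakamura both have equity stake 19 percent, so the next rule applies.
Osei and Nakamura are each a committee chair, so the next rule applies.
Among Osei and Nakamura, by date first elected to the board (earlier first): Osei (11 Sep 2013) before Nakamura (28 Feb 2014).
Full order: Kapoor, Sato, Osei, Nakamura, Baptiste.

Kapoor, Sato, Osei, Nakamura, Baptiste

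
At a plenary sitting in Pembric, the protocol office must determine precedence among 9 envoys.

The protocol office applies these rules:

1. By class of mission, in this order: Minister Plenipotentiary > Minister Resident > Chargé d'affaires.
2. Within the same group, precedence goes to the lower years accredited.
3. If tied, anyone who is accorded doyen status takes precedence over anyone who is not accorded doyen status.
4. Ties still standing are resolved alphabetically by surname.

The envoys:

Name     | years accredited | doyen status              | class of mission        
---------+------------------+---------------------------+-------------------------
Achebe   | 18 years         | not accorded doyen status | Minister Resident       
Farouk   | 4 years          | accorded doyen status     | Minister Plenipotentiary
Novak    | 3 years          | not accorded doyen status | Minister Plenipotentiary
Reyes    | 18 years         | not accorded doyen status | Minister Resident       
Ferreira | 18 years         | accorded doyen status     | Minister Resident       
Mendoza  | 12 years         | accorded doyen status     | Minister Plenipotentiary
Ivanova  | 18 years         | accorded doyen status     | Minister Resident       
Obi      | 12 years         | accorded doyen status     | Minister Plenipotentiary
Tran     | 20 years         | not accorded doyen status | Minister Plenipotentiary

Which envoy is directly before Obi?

By class of mission: Novak, Farouk, Mendoza, Obi and Tran (Minister Plenipotentiary); then Ferreira, Ivanova, Achebe and Reyes (Minister Resident).
Among Novak, Farouk, Mendoza, Obi and Tran, by years accredited (lower first): Novak (3 years) before Farouk (4 years) before Mendoza and Obi (12 years) before Tran (20 years).
Mendoza and Obi are each accorded doyen status, so the next rule applies.
Among Mendoza and Obi, alphabetically by surname: Mendoza before Obi.
Ferreira, Ivanova, Achebe and Reyes all have years accredited 18 years, so the next rule applies.
Among Ferreira, Ivanova, Achebe and Reyes, accorded doyen status before not accorded doyen status: Ferreira and Ivanova (accorded doyen status) before Achebe and Reyes (not accorded doyen status).
Among Ferreira and Ivanova, alphabetically by surname: Ferreira before Ivanova.
Among Achebe and Reyes, alphabetically by surname: Achebe before Reyes.
Order: Novak, Farouk, Mendoza, Obi, Tran, Ferreira, Ivanova, Achebe, Reyes.

Mendoza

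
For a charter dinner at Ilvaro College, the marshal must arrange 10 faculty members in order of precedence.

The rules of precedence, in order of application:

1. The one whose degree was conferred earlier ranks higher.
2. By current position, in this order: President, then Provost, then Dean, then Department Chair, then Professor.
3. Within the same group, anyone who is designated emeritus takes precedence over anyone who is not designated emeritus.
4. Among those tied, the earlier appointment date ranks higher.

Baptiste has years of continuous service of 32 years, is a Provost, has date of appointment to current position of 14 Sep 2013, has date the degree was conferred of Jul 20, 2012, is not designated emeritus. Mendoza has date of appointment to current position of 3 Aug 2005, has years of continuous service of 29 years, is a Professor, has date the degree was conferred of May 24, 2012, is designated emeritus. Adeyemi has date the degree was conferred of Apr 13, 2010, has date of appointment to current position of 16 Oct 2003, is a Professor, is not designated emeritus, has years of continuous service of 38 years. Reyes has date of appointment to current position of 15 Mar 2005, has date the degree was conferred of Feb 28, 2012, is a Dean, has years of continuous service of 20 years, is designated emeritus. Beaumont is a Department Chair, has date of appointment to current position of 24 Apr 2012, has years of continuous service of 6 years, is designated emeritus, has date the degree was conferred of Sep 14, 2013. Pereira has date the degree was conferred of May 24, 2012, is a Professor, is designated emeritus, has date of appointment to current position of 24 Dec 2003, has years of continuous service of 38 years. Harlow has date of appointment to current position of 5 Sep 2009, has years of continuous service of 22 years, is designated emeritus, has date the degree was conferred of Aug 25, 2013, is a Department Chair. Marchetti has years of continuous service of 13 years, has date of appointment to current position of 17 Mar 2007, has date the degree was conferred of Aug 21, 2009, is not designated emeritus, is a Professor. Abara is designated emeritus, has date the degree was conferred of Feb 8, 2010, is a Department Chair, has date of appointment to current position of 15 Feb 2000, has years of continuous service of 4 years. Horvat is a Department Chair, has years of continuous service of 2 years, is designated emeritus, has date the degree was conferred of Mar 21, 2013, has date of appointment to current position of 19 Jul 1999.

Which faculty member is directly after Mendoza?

By date the degree was conferred (earlier first): Marchetti (Aug 21, 2009); then Abara (Feb 8, 2010); then Adeyemi (Apr 13, 2010); then Reyes (Feb 28, 2012); then Pereira and Mendoza (both May 24, 2012); then Baptiste (Jul 20, 2012); then Horvat (Mar 21, 2013); then Harlow (Aug 25, 2013); then Beaumont (Sep 14, 2013).
Pereira and Mendoza are each Professor, so the next rule applies.
Pereira and Mendoza are each designated emeritus, so the next rule applies.
Among Pereira and Mendoza, by date of appointment to current position (earlier first): Pereira (24 Dec 2003) before Mendoza (3 Aug 2005).
Order: Marchetti, Abara, Adeyemi, Reyes, Pereira, Mendoza, Baptiste, Horvat, Harlow, Beaumont.

Baptiste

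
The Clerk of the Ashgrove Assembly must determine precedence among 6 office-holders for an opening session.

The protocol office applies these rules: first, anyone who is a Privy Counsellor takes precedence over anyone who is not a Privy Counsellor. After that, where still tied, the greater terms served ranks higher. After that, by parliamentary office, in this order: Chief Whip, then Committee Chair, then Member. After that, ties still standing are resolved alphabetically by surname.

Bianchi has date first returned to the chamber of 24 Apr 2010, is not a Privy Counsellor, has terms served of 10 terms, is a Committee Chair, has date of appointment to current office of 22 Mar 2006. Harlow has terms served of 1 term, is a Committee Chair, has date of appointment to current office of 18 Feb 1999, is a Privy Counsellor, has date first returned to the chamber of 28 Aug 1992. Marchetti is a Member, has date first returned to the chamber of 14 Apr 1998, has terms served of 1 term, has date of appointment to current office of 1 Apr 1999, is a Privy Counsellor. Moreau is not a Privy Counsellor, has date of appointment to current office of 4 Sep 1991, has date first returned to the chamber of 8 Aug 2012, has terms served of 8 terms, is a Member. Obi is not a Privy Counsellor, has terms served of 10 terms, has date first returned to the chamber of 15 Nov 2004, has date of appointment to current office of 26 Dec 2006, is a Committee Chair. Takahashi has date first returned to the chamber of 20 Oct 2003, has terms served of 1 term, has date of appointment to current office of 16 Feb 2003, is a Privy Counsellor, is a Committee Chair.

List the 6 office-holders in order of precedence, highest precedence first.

Harlow, Takahashi, Marchetti, Bianchi, Obi, Moreau

By the first rule: Harlow, Takahashi and Marchetti (each a Privy Counsellor); then Bianchi, Obi and Moreau (each not a Privy Counsellor).
Harlow, Takahashi and Marchetti all have terms served 1 term, so the next rule applies.
Among Harlow, Takahashi and Marchetti, by parliamentary office: Harlow and Takahashi (Committee Chair) before Marchetti (Member).
Among Harlow and Takahashi, alphabetically by surname: Harlow before Takahashi.
Among Bianchi, Obi and Moreau, by terms served (higher first): Bianchi and Obi (10 terms) before Moreau (8 terms).
Bianchi and Obi are each Committee Chair, so the next rule applies.
Among Bianchi and Obi, alphabetically by surname: Bianchi before Obi.
Full order: Harlow, Takahashi, Marchetti, Bianchi, Obi, Moreau.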